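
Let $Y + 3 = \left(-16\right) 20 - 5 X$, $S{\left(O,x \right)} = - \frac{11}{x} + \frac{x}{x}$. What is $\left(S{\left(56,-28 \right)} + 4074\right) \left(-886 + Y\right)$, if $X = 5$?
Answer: $- \frac{70406487}{14} \approx -5.029 \cdot 10^{6}$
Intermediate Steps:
$S{\left(O,x \right)} = 1 - \frac{11}{x}$ ($S{\left(O,x \right)} = - \frac{11}{x} + 1 = 1 - \frac{11}{x}$)
$Y = -348$ ($Y = -3 - 345 = -348$)
$\left(S{\left(56,-28 \right)} + 4074\right) \left(-886 + Y\right) = \left(\frac{-11 - 28}{-28} + 4074\right) \left(-886 - 348\right) = \left(\left(- \frac{1}{28}\right) \left(-39\right) + 4074\right) \left(-1234\right) = \left(\frac{39}{28} + 4074\right) \left(-1234\right) = \frac{114111}{28} \left(-1234\right) = - \frac{70406487}{14}$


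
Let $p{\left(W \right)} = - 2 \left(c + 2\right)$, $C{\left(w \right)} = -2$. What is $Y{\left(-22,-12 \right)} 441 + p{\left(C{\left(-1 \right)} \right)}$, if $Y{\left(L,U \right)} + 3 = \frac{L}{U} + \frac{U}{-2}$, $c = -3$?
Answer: $\frac{4267}{2} \approx 2133.5$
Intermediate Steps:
$p{\left(W \right)} = 2$ ($p{\left(W \right)} = - 2 \left(-3 + 2\right) = \left(-2\right) \left(-1\right) = 2$)
$Y{\left(L,U \right)} = -3 - \frac{U}{2} + \frac{L}{U}$ ($Y{\left(L,U \right)} = -3 + \left(\frac{L}{U} + \frac{U}{-2}\right) = -3 + \left(\frac{L}{U} + U \left(- \frac{1}{2}\right)\right) = -3 + \left(\frac{L}{U} - \frac{U}{2}\right) = -3 + \left(- \frac{U}{2} + \frac{L}{U}\right) = -3 - \frac{U}{2} + \frac{L}{U}$)
$Y{\left(-22,-12 \right)} 441 + p{\left(C{\left(-1 \right)} \right)} = \left(-3 - -6 - \frac{22}{-12}\right) 441 + 2 = \left(-3 + 6 - - \frac{11}{6}\right) 441 + 2 = \left(-3 + 6 + \frac{11}{6}\right) 441 + 2 = \frac{29}{6} \cdot 441 + 2 = \frac{4263}{2} + 2 = \frac{4267}{2}$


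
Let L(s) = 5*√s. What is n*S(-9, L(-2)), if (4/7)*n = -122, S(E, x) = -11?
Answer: 4697/2 ≈ 2348.5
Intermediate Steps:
n = -427/2 (n = (7/4)*(-122) = -427/2 ≈ -213.50)
n*S(-9, L(-2)) = -427/2*(-11) = 4697/2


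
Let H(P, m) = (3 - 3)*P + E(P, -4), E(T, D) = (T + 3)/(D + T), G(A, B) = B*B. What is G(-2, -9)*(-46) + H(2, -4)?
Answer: -7457/2 ≈ -3728.5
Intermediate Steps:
G(A, B) = B²
E(T, D) = (3 + T)/(D + T)
H(P, m) = (3 + P)/(-4 + P) (H(P, m) = (3 - 3)*P + (3 + P)/(-4 + P) = 0*P + (3 + P)/(-4 + P) = 0 + (3 + P)/(-4 + P) = (3 + P)/(-4 + P))
G(-2, -9)*(-46) + H(2, -4) = (-9)²*(-46) + (3 + 2)/(-4 + 2) = 81*(-46) + 5/(-2) = -3726 - ½*5 = -3726 - 5/2 = -7457/2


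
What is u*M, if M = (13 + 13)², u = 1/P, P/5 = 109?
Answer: 676/545 ≈ 1.2404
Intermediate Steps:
P = 545 (P = 5*109 = 545)
u = 1/545 ≈ 0.0018349
M = 676 (M = 26² = 676)
u*M = (1/545)*676 = 676/545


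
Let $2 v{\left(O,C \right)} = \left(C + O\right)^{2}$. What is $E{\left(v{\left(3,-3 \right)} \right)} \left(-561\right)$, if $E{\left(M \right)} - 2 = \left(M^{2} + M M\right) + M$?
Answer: $-1122$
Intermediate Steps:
$v{\left(O,C \right)} = \frac{\left(C + O\right)^{2}}{2}$
$E{\left(M \right)} = 2 + M + 2 M^{2}$ ($E{\left(M \right)} = 2 + \left(\left(M^{2} + M M\right) + M\right) = 2 + \left(\left(M^{2} + M^{2}\right) + M\right) = 2 + \left(2 M^{2} + M\right) = 2 + \left(M + 2 M^{2}\right) = 2 + M + 2 M^{2}$)
$E{\left(v{\left(3,-3 \right)} \right)} \left(-561\right) = \left(2 + \frac{\left(-3 + 3\right)^{2}}{2} + 2 \left(\frac{\left(-3 + 3\right)^{2}}{2}\right)^{2}\right) \left(-561\right) = \left(2 + \frac{0^{2}}{2} + 2 \left(\frac{0^{2}}{2}\right)^{2}\right) \left(-561\right) = \left(2 + \frac{1}{2} \cdot 0 + 2 \left(\frac{1}{2} \cdot 0\right)^{2}\right) \left(-561\right) = \left(2 + 0 + 2 \cdot 0^{2}\right) \left(-561\right) = \left(2 + 0 + 2 \cdot 0\right) \left(-561\right) = \left(2 + 0 + 0\right) \left(-561\right) = 2 \left(-561\right) = -1122$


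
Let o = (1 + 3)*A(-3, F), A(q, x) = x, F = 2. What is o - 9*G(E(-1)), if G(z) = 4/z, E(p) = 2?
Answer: -10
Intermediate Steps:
o = 8 (o = (1 + 3)*2 = 4*2 = 8)
o - 9*G(E(-1)) = 8 - 36/2 = 8 - 9*2 = 8 - 18 = -10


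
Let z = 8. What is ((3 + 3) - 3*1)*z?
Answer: 24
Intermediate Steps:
((3 + 3) - 3*1)*z = ((3 + 3) - 3*1)*8 = (6 - 3)*8 = 3*8 = 24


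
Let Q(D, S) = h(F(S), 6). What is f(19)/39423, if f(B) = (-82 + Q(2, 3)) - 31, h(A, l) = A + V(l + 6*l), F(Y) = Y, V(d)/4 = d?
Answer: 58/39423 ≈ 0.0014712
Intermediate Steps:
V(d) = 4*d
h(A, l) = A + 28*l (h(A, l) = A + 4*(l + 6*l) = A + 4*(7*l) = A + 28*l)
Q(D, S) = 168 + S (Q(D, S) = S + 28*6 = S + 168 = 168 + S)
f(B) = 58 (f(B) = (-82 + (168 + 3)) - 31 = (-82 + 171) - 31 = 89 - 31 = 58)
f(19)/39423 = 58/39423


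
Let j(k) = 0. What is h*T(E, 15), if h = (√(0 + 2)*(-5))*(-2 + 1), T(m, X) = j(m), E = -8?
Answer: 0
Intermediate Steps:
T(m, X) = 0
h = 5*√2 (h = (√2*(-5))*(-1) = -5*√2*(-1) = 5*√2 ≈ 7.0711)
h*T(E, 15) = (5*√2)*0 = 0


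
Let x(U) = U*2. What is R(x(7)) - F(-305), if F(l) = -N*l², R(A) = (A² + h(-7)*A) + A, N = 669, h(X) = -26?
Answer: 62233571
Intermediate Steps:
x(U) = 2*U
R(A) = A² - 25*A (R(A) = (A² - 26*A) + A = A² - 25*A)
F(l) = -669*l²
R(x(7)) - F(-305) = (2*7)*(-25 + 2*7) - (-669)*(-305)² = 14*(-25 + 14) - (-669)*93025 = 14*(-11) - 1*(-62233725) = -154 + 62233725 = 62233571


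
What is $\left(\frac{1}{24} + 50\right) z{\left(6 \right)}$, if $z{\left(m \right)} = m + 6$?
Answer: $\frac{1201}{2} \approx 600.5$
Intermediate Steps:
$z{\left(m \right)} = 6 + m$
$\left(\frac{1}{24} + 50\right) z{\left(6 \right)} = \left(\frac{1}{24} + 50\right) \left(6 + 6\right) = \left(\frac{1}{24} + 50\right) 12 = \frac{1201}{24} \cdot 12 = \frac{1201}{2}$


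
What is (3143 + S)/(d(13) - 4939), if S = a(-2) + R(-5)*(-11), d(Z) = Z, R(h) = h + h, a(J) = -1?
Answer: -542/821 ≈ -0.66017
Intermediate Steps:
R(h) = 2*h
S = 109 (S = -1 + (2*(-5))*(-11) = -1 - 10*(-11) = -1 + 110 = 109)
(3143 + S)/(d(13) - 4939) = (3143 + 109)/(13 - 4939) = 3252/(-4926) = 3252*(-1/4926) = -542/821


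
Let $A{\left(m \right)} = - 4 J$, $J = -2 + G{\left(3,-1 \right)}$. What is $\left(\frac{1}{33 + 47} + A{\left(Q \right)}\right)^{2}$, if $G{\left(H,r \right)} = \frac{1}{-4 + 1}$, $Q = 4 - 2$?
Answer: $\frac{5031049}{57600} \approx 87.345$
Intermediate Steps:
$Q = 2$ ($Q = 4 - 2 = 2$)
$G{\left(H,r \right)} = - \frac{1}{3}$ ($G{\left(H,r \right)} = \frac{1}{-3} = - \frac{1}{3}$)
$J = - \frac{7}{3}$ ($J = -2 - \frac{1}{3} = - \frac{7}{3} \approx -2.3333$)
$A{\left(m \right)} = \frac{28}{3}$ ($A{\left(m \right)} = \left(-4\right) \left(- \frac{7}{3}\right) = \frac{28}{3}$)
$\left(\frac{1}{33 + 47} + A{\left(Q \right)}\right)^{2} = \left(\frac{1}{33 + 47} + \frac{28}{3}\right)^{2} = \left(\frac{1}{80} + \frac{28}{3}\right)^{2} = \left(\frac{2243}{240}\right)^{2} = \frac{5031049}{57600}$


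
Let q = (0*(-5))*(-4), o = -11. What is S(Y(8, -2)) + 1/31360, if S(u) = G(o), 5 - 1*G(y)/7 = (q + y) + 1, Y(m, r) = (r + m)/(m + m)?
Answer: 3292801/31360 ≈ 105.00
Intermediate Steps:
q = 0 (q = 0*(-4) = 0)
Y(m, r) = (m + r)/(2*m) (Y(m, r) = (m + r)/((2*m)) = (m + r)*(1/(2*m)) = (m + r)/(2*m))
G(y) = 28 - 7*y (G(y) = 35 - 7*((0 + y) + 1) = 35 - 7*(y + 1) = 35 - 7*(1 + y) = 35 + (-7 - 7*y) = 28 - 7*y)
S(u) = 105 (S(u) = 28 - 7*(-11) = 28 + 77 = 105)
S(Y(8, -2)) + 1/31360 = 105 + 1/31360 = 3292801/31360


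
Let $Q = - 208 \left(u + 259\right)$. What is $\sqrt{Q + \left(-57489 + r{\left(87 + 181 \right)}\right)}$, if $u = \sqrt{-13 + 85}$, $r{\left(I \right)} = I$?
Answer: $\sqrt{-111093 - 1248 \sqrt{2}} \approx 335.94 i$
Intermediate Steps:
$u = 6 \sqrt{2}$ ($u = \sqrt{72} = 6 \sqrt{2} \approx 8.4853$)
$Q = -53872 - 1248 \sqrt{2}$ ($Q = - 208 \left(6 \sqrt{2} + 259\right) = - 208 \left(259 + 6 \sqrt{2}\right) = -53872 - 1248 \sqrt{2} \approx -55637.0$)
$\sqrt{Q + \left(-57489 + r{\left(87 + 181 \right)}\right)} = \sqrt{\left(-53872 - 1248 \sqrt{2}\right) + \left(-57489 + \left(87 + 181\right)\right)} = \sqrt{\left(-53872 - 1248 \sqrt{2}\right) + \left(-57489 + 268\right)} = \sqrt{\left(-53872 - 1248 \sqrt{2}\right) - 57221} = \sqrt{-111093 - 1248 \sqrt{2}}$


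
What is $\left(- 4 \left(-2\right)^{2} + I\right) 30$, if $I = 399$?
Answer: $11490$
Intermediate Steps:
$\left(- 4 \left(-2\right)^{2} + I\right) 30 = \left(- 4 \left(-2\right)^{2} + 399\right) 30 = \left(\left(-4\right) 4 + 399\right) 30 = \left(-16 + 399\right) 30 = 383 \cdot 30 = 11490$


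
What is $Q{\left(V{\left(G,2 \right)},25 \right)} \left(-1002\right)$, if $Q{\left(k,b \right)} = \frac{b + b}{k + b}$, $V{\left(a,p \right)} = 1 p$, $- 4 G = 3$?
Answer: $- \frac{16700}{9} \approx -1855.6$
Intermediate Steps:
$G = - \frac{3}{4}$ ($G = \left(- \frac{1}{4}\right) 3 = - \frac{3}{4} \approx -0.75$)
$V{\left(a,p \right)} = p$
$Q{\left(k,b \right)} = \frac{2 b}{b + k}$
$Q{\left(V{\left(G,2 \right)},25 \right)} \left(-1002\right) = 2 \cdot 25 \frac{1}{25 + 2} \left(-1002\right) = 2 \cdot 25 \cdot \frac{1}{27} \left(-1002\right) = \frac{50}{27} \left(-1002\right) = - \frac{16700}{9}$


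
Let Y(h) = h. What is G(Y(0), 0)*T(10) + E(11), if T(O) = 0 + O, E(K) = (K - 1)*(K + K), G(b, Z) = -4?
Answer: 180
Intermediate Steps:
E(K) = 2*K*(-1 + K) (E(K) = (-1 + K)*(2*K) = 2*K*(-1 + K))
T(O) = O
G(Y(0), 0)*T(10) + E(11) = -4*10 + 2*11*(-1 + 11) = -40 + 2*11*10 = -40 + 220 = 180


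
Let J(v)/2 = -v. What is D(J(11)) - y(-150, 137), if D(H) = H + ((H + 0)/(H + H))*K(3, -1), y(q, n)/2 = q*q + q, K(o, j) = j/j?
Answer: -89443/2 ≈ -44722.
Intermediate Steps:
J(v) = -2*v (J(v) = 2*(-v) = -2*v)
K(o, j) = 1
y(q, n) = 2*q + 2*q² (y(q, n) = 2*(q*q + q) = 2*(q² + q) = 2*(q + q²) = 2*q + 2*q²)
D(H) = ½ + H (D(H) = H + ((H + 0)/(H + H))*1 = H + (H/((2*H)))*1 = H + (H*(1/(2*H)))*1 = H + (½)*1 = H + ½ = ½ + H)
D(J(11)) - y(-150, 137) = (½ - 2*11) - 2*(-150)*(1 - 150) = (½ - 22) - 2*(-150)*(-149) = -43/2 - 1*44700 = -43/2 - 44700 = -89443/2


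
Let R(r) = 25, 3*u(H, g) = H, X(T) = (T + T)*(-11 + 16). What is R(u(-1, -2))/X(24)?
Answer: 5/48 ≈ 0.10417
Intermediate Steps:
X(T) = 10*T (X(T) = (2*T)*5 = 10*T)
u(H, g) = H/3
R(u(-1, -2))/X(24) = 25/((10*24)) = 25/240 = 25*(1/240) = 5/48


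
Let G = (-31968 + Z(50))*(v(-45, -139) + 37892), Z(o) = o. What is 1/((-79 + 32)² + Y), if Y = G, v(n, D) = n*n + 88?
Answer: -1/1276877381 ≈ -7.8316e-10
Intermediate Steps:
v(n, D) = 88 + n² (v(n, D) = n² + 88 = 88 + n²)
G = -1276879590 (G = (-31968 + 50)*((88 + (-45)²) + 37892) = -31918*((88 + 2025) + 37892) = -31918*(2113 + 37892) = -31918*40005 = -1276879590)
Y = -1276879590
1/((-79 + 32)² + Y) = 1/((-79 + 32)² - 1276879590) = 1/((-47)² - 1276879590) = 1/(2209 - 1276879590) = 1/(-1276877381) = -1/1276877381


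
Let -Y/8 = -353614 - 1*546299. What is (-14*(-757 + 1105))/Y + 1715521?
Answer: 73515221384/42853 ≈ 1.7155e+6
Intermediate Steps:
Y = 7199304 (Y = -8*(-353614 - 1*546299) = -8*(-353614 - 546299) = -8*(-899913) = 7199304)
(-14*(-757 + 1105))/Y + 1715521 = -14*(-757 + 1105)/7199304 + 1715521 = -14*348*(1/7199304) + 1715521 = -4872*1/7199304 + 1715521 = -29/42853 + 1715521 = 73515221384/42853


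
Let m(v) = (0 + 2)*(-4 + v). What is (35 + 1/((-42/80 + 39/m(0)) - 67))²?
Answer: 160402225/131044 ≈ 1224.0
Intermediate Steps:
m(v) = -8 + 2*v (m(v) = 2*(-4 + v) = -8 + 2*v)
(35 + 1/((-42/80 + 39/m(0)) - 67))² = (35 + 1/((-42/80 + 39/(-8 + 2*0)) - 67))² = (35 + 1/((-42*1/80 + 39/(-8 + 0)) - 67))² = (35 + 1/((-21/40 + 39/(-8)) - 67))² = (35 + 1/((-21/40 + 39*(-⅛)) - 67))² = (35 + 1/((-21/40 - 39/8) - 67))² = (35 + 1/(-27/5 - 67))² = (35 + 1/(-362/5))² = (35 - 5/362)² = (12665/362)² = 160402225/131044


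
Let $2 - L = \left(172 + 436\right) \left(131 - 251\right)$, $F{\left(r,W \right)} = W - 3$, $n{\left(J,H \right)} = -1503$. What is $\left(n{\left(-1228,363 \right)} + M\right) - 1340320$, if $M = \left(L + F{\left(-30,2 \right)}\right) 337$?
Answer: $23246034$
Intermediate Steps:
$F{\left(r,W \right)} = -3 + W$
$L = 72962$ ($L = 2 - \left(172 + 436\right) \left(131 - 251\right) = 2 - 608 \left(-120\right) = 2 - -72960 = 2 + 72960 = 72962$)
$M = 24587857$ ($M = \left(72962 + \left(-3 + 2\right)\right) 337 = \left(72962 - 1\right) 337 = 72961 \cdot 337 = 24587857$)
$\left(n{\left(-1228,363 \right)} + M\right) - 1340320 = \left(-1503 + 24587857\right) - 1340320 = 24586354 - 1340320 = 23246034$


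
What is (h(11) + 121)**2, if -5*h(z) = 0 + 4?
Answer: 361201/25 ≈ 14448.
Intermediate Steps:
h(z) = -4/5 (h(z) = -(0 + 4)/5 = -1/5*4 = -4/5)
(h(11) + 121)**2 = (-4/5 + 121)**2 = (601/5)**2 = 361201/25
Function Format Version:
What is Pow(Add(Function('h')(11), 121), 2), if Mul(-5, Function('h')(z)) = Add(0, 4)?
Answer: Rational(361201, 25) ≈ 14448.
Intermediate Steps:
Function('h')(z) = Rational(-4, 5) (Function('h')(z) = Mul(Rational(-1, 5), Add(0, 4)) = Mul(Rational(-1, 5), 4) = Rational(-4, 5))
Pow(Add(Function('h')(11), 121), 2) = Pow(Add(Rational(-4, 5), 121), 2) = Pow(Rational(601, 5), 2) = Rational(361201, 25)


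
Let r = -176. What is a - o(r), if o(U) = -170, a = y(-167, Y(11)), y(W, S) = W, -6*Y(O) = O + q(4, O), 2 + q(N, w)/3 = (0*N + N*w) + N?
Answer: 3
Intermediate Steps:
q(N, w) = -6 + 3*N + 3*N*w (q(N, w) = -6 + 3*((0*N + N*w) + N) = -6 + 3*((0 + N*w) + N) = -6 + 3*(N*w + N) = -6 + 3*(N + N*w) = -6 + (3*N + 3*N*w) = -6 + 3*N + 3*N*w)
Y(O) = -1 - 13*O/6 (Y(O) = -(O + (-6 + 3*4 + 3*4*O))/6 = -(O + (-6 + 12 + 12*O))/6 = -(O + (6 + 12*O))/6 = -(6 + 13*O)/6 = -1 - 13*O/6)
a = -167
a - o(r) = -167 - 1*(-170) = -167 + 170 = 3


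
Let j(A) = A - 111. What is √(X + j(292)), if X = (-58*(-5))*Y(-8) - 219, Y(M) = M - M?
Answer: I*√38 ≈ 6.1644*I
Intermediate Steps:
j(A) = -111 + A
Y(M) = 0
X = -219 (X = -58*(-5)*0 - 219 = 290*0 - 219 = 0 - 219 = -219)
√(X + j(292)) = √(-219 + (-111 + 292)) = √(-219 + 181) = √(-38) = I*√38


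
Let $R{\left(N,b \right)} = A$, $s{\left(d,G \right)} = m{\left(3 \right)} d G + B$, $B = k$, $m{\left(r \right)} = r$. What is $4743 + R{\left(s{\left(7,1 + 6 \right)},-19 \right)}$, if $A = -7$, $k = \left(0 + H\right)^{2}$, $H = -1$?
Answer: $4736$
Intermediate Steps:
$k = 1$ ($k = \left(0 - 1\right)^{2} = \left(-1\right)^{2} = 1$)
$B = 1$
$s{\left(d,G \right)} = 1 + 3 G d$ ($s{\left(d,G \right)} = 3 d G + 1 = 3 G d + 1 = 1 + 3 G d$)
$R{\left(N,b \right)} = -7$
$4743 + R{\left(s{\left(7,1 + 6 \right)},-19 \right)} = 4743 - 7 = 4736$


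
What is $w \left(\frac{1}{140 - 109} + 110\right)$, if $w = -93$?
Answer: $-10233$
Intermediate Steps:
$w \left(\frac{1}{140 - 109} + 110\right) = - 93 \left(\frac{1}{140 - 109} + 110\right) = - 93 \left(\frac{1}{31} + 110\right) = \left(-93\right) \frac{3411}{31} = -10233$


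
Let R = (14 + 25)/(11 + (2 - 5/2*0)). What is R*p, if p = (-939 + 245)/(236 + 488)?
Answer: -1041/362 ≈ -2.8757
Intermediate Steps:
R = 3 (R = 39/(11 + (2 - 5*½*0)) = 39/(11 + (2 - 5/2*0)) = 39/(11 + (2 + 0)) = 39/(11 + 2) = 39/13 = 39*(1/13) = 3)
p = -347/362 (p = -694/724 = -694*1/724 = -347/362 ≈ -0.95856)
R*p = 3*(-347/362) = -1041/362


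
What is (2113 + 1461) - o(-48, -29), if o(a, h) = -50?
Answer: 3624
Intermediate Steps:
(2113 + 1461) - o(-48, -29) = (2113 + 1461) - 1*(-50) = 3574 + 50 = 3624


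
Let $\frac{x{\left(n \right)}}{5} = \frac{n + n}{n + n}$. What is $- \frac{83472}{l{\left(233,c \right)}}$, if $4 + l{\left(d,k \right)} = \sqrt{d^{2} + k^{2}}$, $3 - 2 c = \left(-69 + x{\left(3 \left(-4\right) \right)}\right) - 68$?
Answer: $- \frac{445184}{78439} - \frac{55648 \sqrt{235381}}{78439} \approx -349.87$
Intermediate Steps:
$x{\left(n \right)} = 5$ ($x{\left(n \right)} = 5 \frac{n + n}{n + n} = 5 \frac{2 n}{2 n} = 5 \cdot 2 n \frac{1}{2 n} = 5 \cdot 1 = 5$)
$c = \frac{135}{2}$ ($c = \frac{3}{2} - \frac{\left(-69 + 5\right) - 68}{2} = \frac{3}{2} - \frac{-64 - 68}{2} = \frac{3}{2} - -66 = \frac{3}{2} + 66 = \frac{135}{2} \approx 67.5$)
$l{\left(d,k \right)} = -4 + \sqrt{d^{2} + k^{2}}$
$- \frac{83472}{l{\left(233,c \right)}} = - \frac{83472}{-4 + \sqrt{233^{2} + \left(\frac{135}{2}\right)^{2}}} = - \frac{83472}{-4 + \sqrt{54289 + \frac{18225}{4}}} = - \frac{83472}{-4 + \sqrt{\frac{235381}{4}}} = - \frac{83472}{-4 + \frac{\sqrt{235381}}{2}}$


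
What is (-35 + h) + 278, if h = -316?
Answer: -73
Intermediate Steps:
(-35 + h) + 278 = (-35 - 316) + 278 = -351 + 278 = -73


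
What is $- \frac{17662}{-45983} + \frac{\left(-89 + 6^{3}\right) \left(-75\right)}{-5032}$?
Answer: $\frac{526863259}{231386456} \approx 2.277$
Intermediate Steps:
$- \frac{17662}{-45983} + \frac{\left(-89 + 6^{3}\right) \left(-75\right)}{-5032} = \left(-17662\right) \left(- \frac{1}{45983}\right) + \left(-89 + 216\right) \left(-75\right) \left(- \frac{1}{5032}\right) = \frac{17662}{45983} + 127 \left(-75\right) \left(- \frac{1}{5032}\right) = \frac{17662}{45983} - - \frac{9525}{5032} = \frac{17662}{45983} + \frac{9525}{5032} = \frac{526863259}{231386456}$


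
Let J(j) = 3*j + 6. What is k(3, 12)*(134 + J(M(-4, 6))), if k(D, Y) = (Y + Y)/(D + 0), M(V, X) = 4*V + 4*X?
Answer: 1312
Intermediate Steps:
k(D, Y) = 2*Y/D (k(D, Y) = (2*Y)/D = 2*Y/D)
J(j) = 6 + 3*j
k(3, 12)*(134 + J(M(-4, 6))) = (2*12/3)*(134 + (6 + 3*(4*(-4) + 4*6))) = (2*12*(⅓))*(134 + (6 + 3*(-16 + 24))) = 8*(134 + (6 + 3*8)) = 8*(134 + (6 + 24)) = 8*(134 + 30) = 8*164 = 1312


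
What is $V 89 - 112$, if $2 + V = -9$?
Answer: $-1091$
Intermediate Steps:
$V = -11$ ($V = -2 - 9 = -11$)
$V 89 - 112 = \left(-11\right) 89 - 112 = -979 - 112 = -1091$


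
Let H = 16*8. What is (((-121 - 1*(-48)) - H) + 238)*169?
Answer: 6253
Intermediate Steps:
H = 128
(((-121 - 1*(-48)) - H) + 238)*169 = (((-121 - 1*(-48)) - 1*128) + 238)*169 = (((-121 + 48) - 128) + 238)*169 = ((-73 - 128) + 238)*169 = (-201 + 238)*169 = 37*169 = 6253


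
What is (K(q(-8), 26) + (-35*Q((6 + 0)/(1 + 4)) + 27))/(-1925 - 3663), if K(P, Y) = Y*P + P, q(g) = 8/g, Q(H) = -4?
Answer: -35/1397 ≈ -0.025054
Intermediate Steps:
K(P, Y) = P + P*Y (K(P, Y) = P*Y + P = P + P*Y)
(K(q(-8), 26) + (-35*Q((6 + 0)/(1 + 4)) + 27))/(-1925 - 3663) = ((8/(-8))*(1 + 26) + (-35*(-4) + 27))/(-1925 - 3663) = ((8*(-⅛))*27 + (140 + 27))/(-5588) = (-1*27 + 167)*(-1/5588) = (-27 + 167)*(-1/5588) = 140*(-1/5588) = -35/1397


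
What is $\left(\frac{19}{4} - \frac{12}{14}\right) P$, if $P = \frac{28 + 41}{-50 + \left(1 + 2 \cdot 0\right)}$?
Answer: $- \frac{7521}{1372} \approx -5.4818$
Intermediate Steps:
$P = - \frac{69}{49}$ ($P = \frac{69}{-50 + \left(1 + 0\right)} = \frac{69}{-50 + 1} = \frac{69}{-49} = 69 \left(- \frac{1}{49}\right) = - \frac{69}{49} \approx -1.4082$)
$\left(\frac{19}{4} - \frac{12}{14}\right) P = \left(\frac{19}{4} - \frac{12}{14}\right) \left(- \frac{69}{49}\right) = \left(19 \cdot \frac{1}{4} - \frac{6}{7}\right) \left(- \frac{69}{49}\right) = \left(\frac{19}{4} - \frac{6}{7}\right) \left(- \frac{69}{49}\right) = \frac{109}{28} \left(- \frac{69}{49}\right) = - \frac{7521}{1372}$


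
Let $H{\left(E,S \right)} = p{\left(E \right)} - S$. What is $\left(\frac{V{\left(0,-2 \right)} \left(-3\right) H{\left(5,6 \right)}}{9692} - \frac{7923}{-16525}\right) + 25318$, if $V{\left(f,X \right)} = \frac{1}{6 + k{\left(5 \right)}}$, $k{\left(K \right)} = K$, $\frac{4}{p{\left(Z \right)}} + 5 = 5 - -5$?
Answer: $\frac{22302584087033}{880881650} \approx 25318.0$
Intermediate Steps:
$p{\left(Z \right)} = \frac{4}{5}$ ($p{\left(Z \right)} = \frac{4}{-5 + \left(5 - -5\right)} = \frac{4}{-5 + \left(5 + 5\right)} = \frac{4}{-5 + 10} = \frac{4}{5}$)
$V{\left(f,X \right)} = \frac{1}{11}$ ($V{\left(f,X \right)} = \frac{1}{6 + 5} = \frac{1}{11}$)
$H{\left(E,S \right)} = \frac{4}{5} - S$
$\left(\frac{V{\left(0,-2 \right)} \left(-3\right) H{\left(5,6 \right)}}{9692} - \frac{7923}{-16525}\right) + 25318 = \left(\frac{\frac{1}{11} \left(-3\right) \left(\frac{4}{5} - 6\right)}{9692} - \frac{7923}{-16525}\right) + 25318 = \left(- \frac{3 \left(\frac{4}{5} - 6\right)}{11} \cdot \frac{1}{9692} - - \frac{7923}{16525}\right) + 25318 = \left(\left(- \frac{3}{11}\right) \left(- \frac{26}{5}\right) \frac{1}{9692} + \frac{7923}{16525}\right) + 25318 = \left(\frac{78}{55} \cdot \frac{1}{9692} + \frac{7923}{16525}\right) + 25318 = \left(\frac{39}{266530} + \frac{7923}{16525}\right) + 25318 = \frac{422472333}{880881650} + 25318 = \frac{22302584087033}{880881650}$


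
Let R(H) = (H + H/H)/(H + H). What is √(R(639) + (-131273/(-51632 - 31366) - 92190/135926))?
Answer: √510720368070375270066/19071252774 ≈ 1.1850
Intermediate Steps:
R(H) = (1 + H)/(2*H) (R(H) = (H + 1)/((2*H)) = (1 + H)*(1/(2*H)) = (1 + H)/(2*H))
√(R(639) + (-131273/(-51632 - 31366) - 92190/135926)) = √((½)*(1 + 639)/639 + (-131273/(-51632 - 31366) - 92190/135926)) = √((½)*(1/639)*640 + (-131273/(-82998) - 92190*1/135926)) = √(320/639 + (-131273*(-1/82998) - 6585/9709)) = √(320/639 + (131273/82998 - 6585/9709)) = √(320/639 + 727987727/805827582) = √(80338775977/57213758322) = √510720368070375270066/19071252774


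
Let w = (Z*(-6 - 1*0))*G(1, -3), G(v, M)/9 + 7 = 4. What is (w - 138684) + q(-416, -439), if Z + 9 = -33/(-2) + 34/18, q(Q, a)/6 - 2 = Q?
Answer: -139647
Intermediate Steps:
q(Q, a) = 12 + 6*Q
G(v, M) = -27 (G(v, M) = -63 + 9*4 = -63 + 36 = -27)
Z = 169/18 (Z = -9 + (-33/(-2) + 34/18) = -9 + (-33*(-½) + 34*(1/18)) = -9 + (33/2 + 17/9) = -9 + 331/18 = 169/18 ≈ 9.3889)
w = 1521 (w = (169*(-6 - 1*0)/18)*(-27) = (169*(-6 + 0)/18)*(-27) = ((169/18)*(-6))*(-27) = -169/3*(-27) = 1521)
(w - 138684) + q(-416, -439) = (1521 - 138684) + (12 + 6*(-416)) = -137163 + (12 - 2496) = -137163 - 2484 = -139647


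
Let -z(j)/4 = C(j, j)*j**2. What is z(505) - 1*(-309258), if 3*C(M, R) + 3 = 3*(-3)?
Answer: 4389658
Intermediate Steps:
C(M, R) = -4 (C(M, R) = -1 + (3*(-3))/3 = -1 + (1/3)*(-9) = -1 - 3 = -4)
z(j) = 16*j**2 (z(j) = -(-16)*j**2 = 16*j**2)
z(505) - 1*(-309258) = 16*505**2 - 1*(-309258) = 16*255025 + 309258 = 4080400 + 309258 = 4389658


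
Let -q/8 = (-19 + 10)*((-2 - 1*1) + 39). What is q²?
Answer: 6718464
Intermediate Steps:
q = 2592 (q = -8*(-19 + 10)*((-2 - 1*1) + 39) = -(-72)*((-2 - 1) + 39) = -(-72)*(-3 + 39) = -(-72)*36 = -8*(-324) = 2592)
q² = 2592² = 6718464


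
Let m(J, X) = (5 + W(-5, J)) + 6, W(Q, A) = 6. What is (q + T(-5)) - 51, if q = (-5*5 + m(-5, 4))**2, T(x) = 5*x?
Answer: -12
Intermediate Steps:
m(J, X) = 17 (m(J, X) = (5 + 6) + 6 = 11 + 6 = 17)
q = 64 (q = (-5*5 + 17)**2 = (-25 + 17)**2 = (-8)**2 = 64)
(q + T(-5)) - 51 = (64 + 5*(-5)) - 51 = (64 - 25) - 51 = 39 - 51 = -12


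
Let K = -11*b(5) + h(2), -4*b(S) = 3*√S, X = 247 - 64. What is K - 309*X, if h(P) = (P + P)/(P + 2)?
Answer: -56546 + 33*√5/4 ≈ -56528.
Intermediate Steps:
X = 183
b(S) = -3*√S/4
h(P) = 2*P/(2 + P) (h(P) = (2*P)/(2 + P) = 2*P/(2 + P))
K = 1 + 33*√5/4 (K = -(-33)*√5/4 + 2*2/(2 + 2) = 33*√5/4 + 2*2/4 = 33*√5/4 + 2*2*(¼) = 33*√5/4 + 1 = 1 + 33*√5/4 ≈ 19.448)
K - 309*X = (1 + 33*√5/4) - 309*183 = (1 + 33*√5/4) - 56547 = -56546 + 33*√5/4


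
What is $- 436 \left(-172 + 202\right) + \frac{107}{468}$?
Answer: $- \frac{6121333}{468} \approx -13080.0$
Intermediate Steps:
$- 436 \left(-172 + 202\right) + \frac{107}{468} = \left(-436\right) 30 + 107 \cdot \frac{1}{468} = -13080 + \frac{107}{468} = - \frac{6121333}{468}$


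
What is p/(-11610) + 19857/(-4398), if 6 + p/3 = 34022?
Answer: -37741493/2836710 ≈ -13.305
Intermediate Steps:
p = 102048 (p = -18 + 3*34022 = -18 + 102066 = 102048)
p/(-11610) + 19857/(-4398) = 102048/(-11610) + 19857/(-4398) = 102048*(-1/11610) + 19857*(-1/4398) = -17008/1935 - 6619/1466 = -37741493/2836710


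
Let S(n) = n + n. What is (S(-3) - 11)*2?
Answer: -34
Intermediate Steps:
S(n) = 2*n
(S(-3) - 11)*2 = (2*(-3) - 11)*2 = (-6 - 11)*2 = -17*2 = -34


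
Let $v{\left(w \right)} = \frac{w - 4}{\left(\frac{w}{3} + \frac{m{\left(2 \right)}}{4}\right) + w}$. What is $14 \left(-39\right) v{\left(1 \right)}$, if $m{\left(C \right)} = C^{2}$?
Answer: $702$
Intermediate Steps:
$v{\left(w \right)} = \frac{-4 + w}{1 + \frac{4 w}{3}}$ ($v{\left(w \right)} = \frac{w - 4}{\left(\frac{w}{3} + \frac{2^{2}}{4}\right) + w} = \frac{-4 + w}{\left(w \frac{1}{3} + 4 \cdot \frac{1}{4}\right) + w} = \frac{-4 + w}{\left(\frac{w}{3} + 1\right) + w} = \frac{-4 + w}{\left(1 + \frac{w}{3}\right) + w} = \frac{-4 + w}{1 + \frac{4 w}{3}}$)
$14 \left(-39\right) v{\left(1 \right)} = 14 \left(-39\right) \frac{3 \left(-4 + 1\right)}{3 + 4 \cdot 1} = - 546 \cdot 3 \frac{1}{3 + 4} \left(-3\right) = - 546 \cdot 3 \cdot \frac{1}{7} \left(-3\right) = \left(-546\right) \left(- \frac{9}{7}\right) = 702$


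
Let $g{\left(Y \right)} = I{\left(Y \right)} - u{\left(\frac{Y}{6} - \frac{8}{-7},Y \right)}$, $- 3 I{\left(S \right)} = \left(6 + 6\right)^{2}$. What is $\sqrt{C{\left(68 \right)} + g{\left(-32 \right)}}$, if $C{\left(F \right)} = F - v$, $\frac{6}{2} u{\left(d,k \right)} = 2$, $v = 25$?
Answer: $\frac{i \sqrt{51}}{3} \approx 2.3805 i$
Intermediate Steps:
$u{\left(d,k \right)} = \frac{2}{3}$ ($u{\left(d,k \right)} = \frac{1}{3} \cdot 2 = \frac{2}{3}$)
$I{\left(S \right)} = -48$ ($I{\left(S \right)} = - \frac{\left(6 + 6\right)^{2}}{3} = - \frac{12^{2}}{3} = \left(- \frac{1}{3}\right) 144 = -48$)
$g{\left(Y \right)} = - \frac{146}{3}$ ($g{\left(Y \right)} = -48 - \frac{2}{3} = - \frac{146}{3}$)
$C{\left(F \right)} = -25 + F$ ($C{\left(F \right)} = F - 25 = -25 + F$)
$\sqrt{C{\left(68 \right)} + g{\left(-32 \right)}} = \sqrt{\left(-25 + 68\right) - \frac{146}{3}} = \sqrt{43 - \frac{146}{3}} = \sqrt{- \frac{17}{3}} = \frac{i \sqrt{51}}{3}$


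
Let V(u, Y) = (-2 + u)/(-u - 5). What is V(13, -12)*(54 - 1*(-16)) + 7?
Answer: -322/9 ≈ -35.778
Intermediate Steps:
V(u, Y) = (-2 + u)/(-5 - u)
V(13, -12)*(54 - 1*(-16)) + 7 = ((2 - 1*13)/(5 + 13))*(54 - 1*(-16)) + 7 = ((2 - 13)/18)*(54 + 16) + 7 = ((1/18)*(-11))*70 + 7 = -11/18*70 + 7 = -385/9 + 7 = -322/9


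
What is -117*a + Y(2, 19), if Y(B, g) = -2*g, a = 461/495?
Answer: -8083/55 ≈ -146.96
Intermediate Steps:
a = 461/495 (a = 461*(1/495) = 461/495 ≈ 0.93131)
-117*a + Y(2, 19) = -117*461/495 - 2*19 = -5993/55 - 38 = -8083/55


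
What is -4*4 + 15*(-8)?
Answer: -136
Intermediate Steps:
-4*4 + 15*(-8) = -16 - 120 = -136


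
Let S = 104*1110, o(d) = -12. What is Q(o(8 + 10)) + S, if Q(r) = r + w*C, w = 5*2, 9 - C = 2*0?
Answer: 115518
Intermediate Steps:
C = 9 (C = 9 - 2*0 = 9 - 1*0 = 9 + 0 = 9)
w = 10
S = 115440
Q(r) = 90 + r (Q(r) = r + 10*9 = r + 90 = 90 + r)
Q(o(8 + 10)) + S = (90 - 12) + 115440 = 78 + 115440 = 115518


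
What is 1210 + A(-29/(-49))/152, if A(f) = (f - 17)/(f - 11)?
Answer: 7816667/6460 ≈ 1210.0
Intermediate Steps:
A(f) = (-17 + f)/(-11 + f)
1210 + A(-29/(-49))/152 = 1210 + ((-17 - 29/(-49))/(-11 - 29/(-49)))/152 = 1210 + ((-17 - 29*(-1/49))/(-11 - 29*(-1/49)))*(1/152) = 1210 + ((-17 + 29/49)/(-11 + 29/49))*(1/152) = 1210 + (-804/49/(-510/49))*(1/152) = 1210 - 49/510*(-804/49)*(1/152) = 1210 + (134/85)*(1/152) = 1210 + 67/6460 = 7816667/6460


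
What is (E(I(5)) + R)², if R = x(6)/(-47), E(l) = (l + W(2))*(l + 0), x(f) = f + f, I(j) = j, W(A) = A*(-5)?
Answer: 1408969/2209 ≈ 637.83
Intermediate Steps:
W(A) = -5*A
x(f) = 2*f
E(l) = l*(-10 + l) (E(l) = (l - 5*2)*(l + 0) = (l - 10)*l = (-10 + l)*l = l*(-10 + l))
R = -12/47 (R = (2*6)/(-47) = 12*(-1/47) = -12/47 ≈ -0.25532)
(E(I(5)) + R)² = (5*(-10 + 5) - 12/47)² = (5*(-5) - 12/47)² = (-25 - 12/47)² = (-1187/47)² = 1408969/2209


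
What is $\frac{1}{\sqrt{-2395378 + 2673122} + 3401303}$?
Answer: $\frac{3401303}{11568861820065} - \frac{4 \sqrt{17359}}{11568861820065} \approx 2.9396 \cdot 10^{-7}$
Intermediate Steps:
$\frac{1}{\sqrt{-2395378 + 2673122} + 3401303} = \frac{1}{\sqrt{277744} + 3401303} = \frac{1}{4 \sqrt{17359} + 3401303} = \frac{1}{3401303 + 4 \sqrt{17359}}$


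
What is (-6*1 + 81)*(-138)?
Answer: -10350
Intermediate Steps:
(-6*1 + 81)*(-138) = (-6 + 81)*(-138) = 75*(-138) = -10350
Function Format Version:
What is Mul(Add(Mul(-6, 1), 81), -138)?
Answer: -10350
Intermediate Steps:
Mul(Add(Mul(-6, 1), 81), -138) = Mul(Add(-6, 81), -138) = Mul(75, -138) = -10350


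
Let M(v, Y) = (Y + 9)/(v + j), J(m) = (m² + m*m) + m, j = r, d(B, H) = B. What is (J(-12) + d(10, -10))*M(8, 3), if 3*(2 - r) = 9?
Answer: 3432/7 ≈ 490.29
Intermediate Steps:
r = -1 (r = 2 - ⅓*9 = 2 - 3 = -1)
j = -1
J(m) = m + 2*m² (J(m) = (m² + m²) + m = 2*m² + m = m + 2*m²)
M(v, Y) = (9 + Y)/(-1 + v) (M(v, Y) = (Y + 9)/(v - 1) = (9 + Y)/(-1 + v))
(J(-12) + d(10, -10))*M(8, 3) = (-12*(1 + 2*(-12)) + 10)*((9 + 3)/(-1 + 8)) = (-12*(1 - 24) + 10)*(12/7) = (-12*(-23) + 10)*((⅐)*12) = (276 + 10)*(12/7) = 286*(12/7) = 3432/7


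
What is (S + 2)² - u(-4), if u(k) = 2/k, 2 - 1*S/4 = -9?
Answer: 4233/2 ≈ 2116.5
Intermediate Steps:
S = 44 (S = 8 - 4*(-9) = 8 + 36 = 44)
(S + 2)² - u(-4) = (44 + 2)² - 2/(-4) = 46² - 2*(-1)/4 = 2116 - 1*(-½) = 2116 + ½ = 4233/2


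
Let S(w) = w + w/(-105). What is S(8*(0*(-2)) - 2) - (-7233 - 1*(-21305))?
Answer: -1477768/105 ≈ -14074.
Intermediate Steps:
S(w) = 104*w/105 (S(w) = w + w*(-1/105) = w - w/105 = 104*w/105)
S(8*(0*(-2)) - 2) - (-7233 - 1*(-21305)) = 104*(8*(0*(-2)) - 2)/105 - (-7233 - 1*(-21305)) = 104*(8*0 - 2)/105 - (-7233 + 21305) = 104*(0 - 2)/105 - 1*14072 = (104/105)*(-2) - 14072 = -208/105 - 14072 = -1477768/105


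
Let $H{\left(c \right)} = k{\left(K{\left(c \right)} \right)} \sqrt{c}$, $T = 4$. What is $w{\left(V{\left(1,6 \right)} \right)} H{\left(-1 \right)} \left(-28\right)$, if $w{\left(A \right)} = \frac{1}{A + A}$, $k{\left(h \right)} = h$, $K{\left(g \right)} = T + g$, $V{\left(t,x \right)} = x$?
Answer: $- 7 i \approx - 7.0 i$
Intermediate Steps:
$K{\left(g \right)} = 4 + g$
$H{\left(c \right)} = \sqrt{c} \left(4 + c\right)$ ($H{\left(c \right)} = \left(4 + c\right) \sqrt{c} = \sqrt{c} \left(4 + c\right)$)
$w{\left(A \right)} = \frac{1}{2 A}$
$w{\left(V{\left(1,6 \right)} \right)} H{\left(-1 \right)} \left(-28\right) = \frac{1}{2 \cdot 6} \sqrt{-1} \left(4 - 1\right) \left(-28\right) = \frac{1}{2} \cdot \frac{1}{6} i 3 \left(-28\right) = \frac{3 i}{12} \left(-28\right) = \frac{i}{4} \left(-28\right) = - 7 i$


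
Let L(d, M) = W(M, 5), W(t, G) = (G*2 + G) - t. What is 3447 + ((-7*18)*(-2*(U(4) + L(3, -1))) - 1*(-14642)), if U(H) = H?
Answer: 23129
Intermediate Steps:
W(t, G) = -t + 3*G (W(t, G) = (2*G + G) - t = 3*G - t = -t + 3*G)
L(d, M) = 15 - M (L(d, M) = -M + 3*5 = -M + 15 = 15 - M)
3447 + ((-7*18)*(-2*(U(4) + L(3, -1))) - 1*(-14642)) = 3447 + ((-7*18)*(-2*(4 + (15 - 1*(-1)))) - 1*(-14642)) = 3447 + (-(-252)*(4 + (15 + 1)) + 14642) = 3447 + (-(-252)*(4 + 16) + 14642) = 3447 + (-(-252)*20 + 14642) = 3447 + (-126*(-40) + 14642) = 3447 + (5040 + 14642) = 3447 + 19682 = 23129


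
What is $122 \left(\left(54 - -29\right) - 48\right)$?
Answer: $4270$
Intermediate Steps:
$122 \left(\left(54 - -29\right) - 48\right) = 122 \left(\left(54 + 29\right) - 48\right) = 122 \left(83 - 48\right) = 122 \cdot 35 = 4270$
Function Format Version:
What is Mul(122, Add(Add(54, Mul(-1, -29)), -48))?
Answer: 4270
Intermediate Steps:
Mul(122, Add(Add(54, Mul(-1, -29)), -48)) = Mul(122, Add(Add(54, 29), -48)) = Mul(122, Add(83, -48)) = Mul(122, 35) = 4270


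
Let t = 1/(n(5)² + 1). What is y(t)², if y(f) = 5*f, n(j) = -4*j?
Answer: 25/160801 ≈ 0.00015547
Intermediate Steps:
t = 1/401 (t = 1/((-4*5)² + 1) = 1/((-20)² + 1) = 1/(400 + 1) = 1/401 ≈ 0.0024938)
y(t)² = (5*(1/401))² = (5/401)² = 25/160801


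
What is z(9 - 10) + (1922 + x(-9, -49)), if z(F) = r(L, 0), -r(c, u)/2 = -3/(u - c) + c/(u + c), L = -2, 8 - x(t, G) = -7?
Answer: 1938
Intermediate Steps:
x(t, G) = 15 (x(t, G) = 8 - 1*(-7) = 8 + 7 = 15)
r(c, u) = 6/(u - c) - 2*c/(c + u) (r(c, u) = -2*(-3/(u - c) + c/(u + c)) = -2*(-3/(u - c) + c/(c + u)) = 6/(u - c) - 2*c/(c + u))
z(F) = 1 (z(F) = 2*(-1*(-2)² - 3*(-2) - 3*0 - 2*0)/((-2)² - 1*0²) = 2*(-1*4 + 6 + 0 + 0)/(4 - 1*0) = 2*(-4 + 6 + 0 + 0)/(4 + 0) = 2*2/4 = 2*(¼)*2 = 1)
z(9 - 10) + (1922 + x(-9, -49)) = 1 + (1922 + 15) = 1 + 1937 = 1938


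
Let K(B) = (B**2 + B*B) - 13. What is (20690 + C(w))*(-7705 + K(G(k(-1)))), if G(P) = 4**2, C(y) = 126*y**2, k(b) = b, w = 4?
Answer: -163619436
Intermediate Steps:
G(P) = 16
K(B) = -13 + 2*B**2 (K(B) = (B**2 + B**2) - 13 = 2*B**2 - 13 = -13 + 2*B**2)
(20690 + C(w))*(-7705 + K(G(k(-1)))) = (20690 + 126*4**2)*(-7705 + (-13 + 2*16**2)) = (20690 + 126*16)*(-7705 + (-13 + 2*256)) = (20690 + 2016)*(-7705 + (-13 + 512)) = 22706*(-7705 + 499) = 22706*(-7206) = -163619436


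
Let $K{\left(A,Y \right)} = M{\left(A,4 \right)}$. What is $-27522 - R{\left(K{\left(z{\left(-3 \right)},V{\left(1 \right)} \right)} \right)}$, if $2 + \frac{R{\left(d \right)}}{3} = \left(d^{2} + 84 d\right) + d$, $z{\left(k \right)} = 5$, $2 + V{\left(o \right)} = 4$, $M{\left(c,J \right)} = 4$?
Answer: $-28584$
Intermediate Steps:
$V{\left(o \right)} = 2$ ($V{\left(o \right)} = -2 + 4 = 2$)
$K{\left(A,Y \right)} = 4$
$R{\left(d \right)} = -6 + 3 d^{2} + 255 d$ ($R{\left(d \right)} = -6 + 3 \left(\left(d^{2} + 84 d\right) + d\right) = -6 + 3 \left(d^{2} + 85 d\right) = -6 + \left(3 d^{2} + 255 d\right) = -6 + 3 d^{2} + 255 d$)
$-27522 - R{\left(K{\left(z{\left(-3 \right)},V{\left(1 \right)} \right)} \right)} = -27522 - \left(-6 + 3 \cdot 4^{2} + 255 \cdot 4\right) = -27522 - \left(-6 + 3 \cdot 16 + 1020\right) = -27522 - \left(-6 + 48 + 1020\right) = -27522 - 1062 = -28584$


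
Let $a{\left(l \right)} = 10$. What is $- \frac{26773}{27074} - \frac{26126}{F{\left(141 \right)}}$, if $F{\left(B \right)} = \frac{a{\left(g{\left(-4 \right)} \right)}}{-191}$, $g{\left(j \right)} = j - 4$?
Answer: $\frac{67550389577}{135370} \approx 4.9901 \cdot 10^{5}$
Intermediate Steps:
$g{\left(j \right)} = -4 + j$ ($g{\left(j \right)} = j - 4 = -4 + j$)
$F{\left(B \right)} = - \frac{10}{191}$ ($F{\left(B \right)} = \frac{10}{-191} = 10 \left(- \frac{1}{191}\right) = - \frac{10}{191}$)
$- \frac{26773}{27074} - \frac{26126}{F{\left(141 \right)}} = - \frac{26773}{27074} - \frac{26126}{- \frac{10}{191}} = \left(-26773\right) \frac{1}{27074} - - \frac{2495033}{5} = - \frac{26773}{27074} + \frac{2495033}{5} = \frac{67550389577}{135370}$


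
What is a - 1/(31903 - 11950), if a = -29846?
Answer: -595517239/19953 ≈ -29846.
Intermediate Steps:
a - 1/(31903 - 11950) = -29846 - 1/(31903 - 11950) = -29846 - 1/19953 = -595517239/19953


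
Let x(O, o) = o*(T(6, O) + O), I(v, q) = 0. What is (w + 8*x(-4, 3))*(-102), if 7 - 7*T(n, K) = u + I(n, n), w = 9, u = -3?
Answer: 37638/7 ≈ 5376.9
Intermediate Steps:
T(n, K) = 10/7 (T(n, K) = 1 - (-3 + 0)/7 = 1 - 1/7*(-3) = 1 + 3/7 = 10/7)
x(O, o) = o*(10/7 + O)
(w + 8*x(-4, 3))*(-102) = (9 + 8*((1/7)*3*(10 + 7*(-4))))*(-102) = (9 + 8*((1/7)*3*(10 - 28)))*(-102) = (9 + 8*((1/7)*3*(-18)))*(-102) = (9 + 8*(-54/7))*(-102) = (9 - 432/7)*(-102) = -369/7*(-102) = 37638/7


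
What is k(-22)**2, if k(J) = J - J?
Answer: 0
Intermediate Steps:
k(J) = 0
k(-22)**2 = 0**2 = 0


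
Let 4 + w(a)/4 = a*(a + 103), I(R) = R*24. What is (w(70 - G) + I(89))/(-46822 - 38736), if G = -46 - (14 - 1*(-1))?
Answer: -62368/42779 ≈ -1.4579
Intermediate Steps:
G = -61 (G = -46 - (14 + 1) = -46 - 1*15 = -46 - 15 = -61)
I(R) = 24*R
w(a) = -16 + 4*a*(103 + a) (w(a) = -16 + 4*(a*(a + 103)) = -16 + 4*(a*(103 + a)) = -16 + 4*a*(103 + a))
(w(70 - G) + I(89))/(-46822 - 38736) = ((-16 + 4*(70 - 1*(-61))**2 + 412*(70 - 1*(-61))) + 24*89)/(-46822 - 38736) = ((-16 + 4*(70 + 61)**2 + 412*(70 + 61)) + 2136)/(-85558) = ((-16 + 4*131**2 + 412*131) + 2136)*(-1/85558) = ((-16 + 4*17161 + 53972) + 2136)*(-1/85558) = ((-16 + 68644 + 53972) + 2136)*(-1/85558) = (122600 + 2136)*(-1/85558) = 124736*(-1/85558) = -62368/42779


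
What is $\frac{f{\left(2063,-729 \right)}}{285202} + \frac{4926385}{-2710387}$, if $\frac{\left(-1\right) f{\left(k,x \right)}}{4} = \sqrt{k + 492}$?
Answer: $- \frac{4926385}{2710387} - \frac{2 \sqrt{2555}}{142601} \approx -1.8183$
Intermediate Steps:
$f{\left(k,x \right)} = - 4 \sqrt{492 + k}$ ($f{\left(k,x \right)} = - 4 \sqrt{k + 492} = - 4 \sqrt{492 + k}$)
$\frac{f{\left(2063,-729 \right)}}{285202} + \frac{4926385}{-2710387} = \frac{\left(-4\right) \sqrt{492 + 2063}}{285202} + \frac{4926385}{-2710387} = - 4 \sqrt{2555} \cdot \frac{1}{285202} + 4926385 \left(- \frac{1}{2710387}\right) = - \frac{2 \sqrt{2555}}{142601} - \frac{4926385}{2710387} = - \frac{4926385}{2710387} - \frac{2 \sqrt{2555}}{142601}$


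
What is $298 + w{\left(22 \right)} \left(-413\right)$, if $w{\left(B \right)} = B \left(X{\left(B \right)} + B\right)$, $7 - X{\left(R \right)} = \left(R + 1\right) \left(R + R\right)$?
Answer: $8931836$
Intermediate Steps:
$X{\left(R \right)} = 7 - 2 R \left(1 + R\right)$ ($X{\left(R \right)} = 7 - \left(R + 1\right) \left(R + R\right) = 7 - \left(1 + R\right) 2 R = 7 - 2 R \left(1 + R\right)$)
$w{\left(B \right)} = B \left(7 - B - 2 B^{2}\right)$ ($w{\left(B \right)} = B \left(\left(7 - 2 B - 2 B^{2}\right) + B\right) = B \left(7 - B - 2 B^{2}\right)$)
$298 + w{\left(22 \right)} \left(-413\right) = 298 + 22 \left(7 - 22 - 2 \cdot 22^{2}\right) \left(-413\right) = 298 + 22 \left(7 - 22 - 968\right) \left(-413\right) = 298 + 22 \left(-983\right) \left(-413\right) = 298 - -8931538 = 298 + 8931538 = 8931836$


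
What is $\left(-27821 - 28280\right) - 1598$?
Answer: $-57699$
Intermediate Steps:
$\left(-27821 - 28280\right) - 1598 = -56101 + \left(-9222 + 7624\right) = -56101 - 1598 = -57699$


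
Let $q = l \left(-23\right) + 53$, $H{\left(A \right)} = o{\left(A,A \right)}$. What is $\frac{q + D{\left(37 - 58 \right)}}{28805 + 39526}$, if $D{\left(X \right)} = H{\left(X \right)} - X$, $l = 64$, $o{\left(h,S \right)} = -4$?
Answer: $- \frac{1402}{68331} \approx -0.020518$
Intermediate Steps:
$H{\left(A \right)} = -4$
$D{\left(X \right)} = -4 - X$
$q = -1419$ ($q = 64 \left(-23\right) + 53 = -1472 + 53 = -1419$)
$\frac{q + D{\left(37 - 58 \right)}}{28805 + 39526} = \frac{-1419 - -17}{28805 + 39526} = \frac{-1419 - -17}{68331} = \left(-1419 + \left(-4 + 21\right)\right) \frac{1}{68331} = \left(-1419 + 17\right) \frac{1}{68331} = \left(-1402\right) \frac{1}{68331} = - \frac{1402}{68331}$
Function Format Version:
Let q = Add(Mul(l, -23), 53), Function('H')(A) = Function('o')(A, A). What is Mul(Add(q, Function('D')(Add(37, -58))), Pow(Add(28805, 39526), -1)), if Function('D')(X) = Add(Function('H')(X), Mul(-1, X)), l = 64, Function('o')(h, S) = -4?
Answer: Rational(-1402, 68331) ≈ -0.020518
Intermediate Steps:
Function('H')(A) = -4
Function('D')(X) = Add(-4, Mul(-1, X))
q = -1419 (q = Add(Mul(64, -23), 53) = Add(-1472, 53) = -1419)
Mul(Add(q, Function('D')(Add(37, -58))), Pow(Add(28805, 39526), -1)) = Mul(Add(-1419, Add(-4, Mul(-1, Add(37, -58)))), Pow(Add(28805, 39526), -1)) = Mul(Add(-1419, Add(-4, Mul(-1, -21))), Pow(68331, -1)) = Mul(Add(-1419, Add(-4, 21)), Rational(1, 68331)) = Mul(Add(-1419, 17), Rational(1, 68331)) = Mul(-1402, Rational(1, 68331)) = Rational(-1402, 68331)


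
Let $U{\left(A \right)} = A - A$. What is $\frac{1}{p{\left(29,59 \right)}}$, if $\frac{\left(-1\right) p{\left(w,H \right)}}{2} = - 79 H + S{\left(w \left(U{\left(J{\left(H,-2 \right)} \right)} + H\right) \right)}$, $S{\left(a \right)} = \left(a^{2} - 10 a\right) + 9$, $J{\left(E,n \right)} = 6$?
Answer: $- \frac{1}{5811518} \approx -1.7207 \cdot 10^{-7}$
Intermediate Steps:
$U{\left(A \right)} = 0$
$S{\left(a \right)} = 9 + a^{2} - 10 a$
$p{\left(w,H \right)} = -18 + 158 H - 2 H^{2} w^{2} + 20 H w$ ($p{\left(w,H \right)} = - 2 \left(- 79 H + \left(9 + \left(w \left(0 + H\right)\right)^{2} - 10 w \left(0 + H\right)\right)\right) = - 2 \left(- 79 H + \left(9 + \left(w H\right)^{2} - 10 w H\right)\right) = - 2 \left(- 79 H + \left(9 + \left(H w\right)^{2} - 10 H w\right)\right) = - 2 \left(- 79 H + \left(9 + H^{2} w^{2} - 10 H w\right)\right) = - 2 \left(9 - 79 H + H^{2} w^{2} - 10 H w\right) = -18 + 158 H - 2 H^{2} w^{2} + 20 H w$)
$\frac{1}{p{\left(29,59 \right)}} = \frac{1}{-18 + 158 \cdot 59 - 2 \cdot 59^{2} \cdot 29^{2} + 20 \cdot 59 \cdot 29} = \frac{1}{-18 + 9322 - 6962 \cdot 841 + 34220} = \frac{1}{-18 + 9322 - 5855042 + 34220} = \frac{1}{-5811518} = - \frac{1}{5811518}$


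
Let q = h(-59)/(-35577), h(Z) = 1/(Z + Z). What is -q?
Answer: -1/4198086 ≈ -2.3820e-7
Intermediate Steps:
h(Z) = 1/(2*Z)
q = 1/4198086 (q = ((1/2)/(-59))/(-35577) = ((1/2)*(-1/59))*(-1/35577) = -1/118*(-1/35577) = 1/4198086 ≈ 2.3820e-7)
-q = -1*1/4198086 = -1/4198086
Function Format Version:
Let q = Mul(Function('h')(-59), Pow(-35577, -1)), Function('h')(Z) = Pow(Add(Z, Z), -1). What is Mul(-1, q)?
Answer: Rational(-1, 4198086) ≈ -2.3820e-7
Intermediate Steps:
Function('h')(Z) = Mul(Rational(1, 2), Pow(Z, -1)) (Function('h')(Z) = Pow(Mul(2, Z), -1) = Mul(Rational(1, 2), Pow(Z, -1)))
q = Rational(1, 4198086) (q = Mul(Mul(Rational(1, 2), Pow(-59, -1)), Pow(-35577, -1)) = Mul(Mul(Rational(1, 2), Rational(-1, 59)), Rational(-1, 35577)) = Mul(Rational(-1, 118), Rational(-1, 35577)) = Rational(1, 4198086) ≈ 2.3820e-7)
Mul(-1, q) = Mul(-1, Rational(1, 4198086)) = Rational(-1, 4198086)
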